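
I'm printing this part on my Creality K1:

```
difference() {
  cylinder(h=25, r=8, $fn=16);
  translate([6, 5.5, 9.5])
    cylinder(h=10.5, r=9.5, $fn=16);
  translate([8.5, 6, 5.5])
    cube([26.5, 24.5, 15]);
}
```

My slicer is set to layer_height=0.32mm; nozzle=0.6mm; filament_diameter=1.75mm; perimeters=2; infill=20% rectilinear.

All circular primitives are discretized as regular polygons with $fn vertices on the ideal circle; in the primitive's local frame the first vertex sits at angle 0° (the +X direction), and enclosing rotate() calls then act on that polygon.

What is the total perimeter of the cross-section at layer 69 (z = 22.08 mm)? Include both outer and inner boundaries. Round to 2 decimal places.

49.94 mm

At z = 22.08 mm: the r=8 cylinder contributes a regular 16-gon of circumradius 8 (perimeter = 2·16·8.000·sin(180°/16) = 49.94 mm); the cylinder at (6, 5.5) is not intersected at this z (z outside [9.5, 20]); the cube at (8.5, 6) does not reach this height (z outside [5.5, 20.5]); Subtracting the remaining from the first: none of the subtracted shapes is present at this height, so the r=8 cylinder is unchanged — boundary = 49.94 mm. Overall, the cross-section is a single solid region. Total boundary length (outer) = 49.94 mm.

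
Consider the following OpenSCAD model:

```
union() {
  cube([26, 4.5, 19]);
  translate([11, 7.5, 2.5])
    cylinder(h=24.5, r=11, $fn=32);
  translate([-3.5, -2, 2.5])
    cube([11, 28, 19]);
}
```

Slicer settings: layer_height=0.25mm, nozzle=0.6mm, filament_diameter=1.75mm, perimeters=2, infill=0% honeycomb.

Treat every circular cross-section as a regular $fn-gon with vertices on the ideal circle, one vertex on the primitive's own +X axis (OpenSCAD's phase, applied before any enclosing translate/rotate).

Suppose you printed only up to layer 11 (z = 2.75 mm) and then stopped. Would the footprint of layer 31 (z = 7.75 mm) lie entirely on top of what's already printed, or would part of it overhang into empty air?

Compare the two slices. At z = 2.75: the cube is present — its section is the full 26×4.5 rectangle (area 117.00 mm²); the cylinder at (11, 7.5): section is a regular 32-gon, circumradius r=11 (area = (32/2)·11.000²·sin(360°/32) = 377.69 mm²); the cube at (-3.5, -2) is present — its section is the full 11×28 rectangle (area 308.00 mm²); Merging all regions: the regions partially overlap — summed areas 802.69 mm² minus the doubly-counted overlap 204.76 mm² gives 597.94 mm² — area = 597.94 mm². At z = 7.75: the cube is present — its section is the full 26×4.5 rectangle (area 117.00 mm²); the r=11 cylinder at (11, 7.5) gives a regular 32-gon of circumradius 11 (constant along its height) (area = (32/2)·11.000²·sin(360°/32) = 377.69 mm²); the cube at (-3.5, -2) is present — its section is the full 11×28 rectangle (area 308.00 mm²); Combining (union): the regions partially overlap — summed areas 802.69 mm² minus the doubly-counted overlap 204.76 mm² gives 597.94 mm² — area = 597.94 mm². Checking containment: the cross-section at z = 7.75 is a subset of the cross-section at z = 2.75.

entirely on top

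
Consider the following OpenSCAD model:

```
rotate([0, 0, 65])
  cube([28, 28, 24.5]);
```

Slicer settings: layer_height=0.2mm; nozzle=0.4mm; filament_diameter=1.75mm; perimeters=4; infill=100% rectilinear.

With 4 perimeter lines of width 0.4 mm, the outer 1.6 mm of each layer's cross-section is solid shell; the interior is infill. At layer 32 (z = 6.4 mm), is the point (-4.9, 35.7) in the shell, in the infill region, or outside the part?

At z = 6.4 mm: the 28×28 cube contributes its full rectangle; (rotated 65° about Z; rotation is an isometry so areas/perimeters/island counts are preserved). Overall, the cross-section is a single solid region. Undo the 65° rotation: the query point maps to (30.284, 19.528) in the un-rotated model frame. The nearest boundary edge runs (28.00, 0.00)→(28.00, 28.00); distance from the point to it = 2.28 mm. The point is not inside any of the regions above, so it lies outside the cross-section (2.28 mm from the nearest boundary).

outside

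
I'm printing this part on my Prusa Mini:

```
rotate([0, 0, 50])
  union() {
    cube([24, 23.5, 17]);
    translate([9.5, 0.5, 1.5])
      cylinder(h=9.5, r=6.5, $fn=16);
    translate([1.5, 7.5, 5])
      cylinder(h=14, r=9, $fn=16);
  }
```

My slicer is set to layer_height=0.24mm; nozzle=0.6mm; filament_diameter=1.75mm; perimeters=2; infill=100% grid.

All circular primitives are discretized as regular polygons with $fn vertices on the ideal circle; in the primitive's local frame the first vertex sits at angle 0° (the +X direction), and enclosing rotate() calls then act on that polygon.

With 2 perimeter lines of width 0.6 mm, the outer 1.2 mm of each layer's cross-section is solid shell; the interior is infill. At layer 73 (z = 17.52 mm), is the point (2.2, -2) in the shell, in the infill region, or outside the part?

outside

At z = 17.52 mm: the cube does not reach this height (z outside [0, 17]); the cylinder at (9.5, 0.5) is absent (z outside [1.5, 11]); the cylinder at (1.5, 7.5): section is a regular 16-gon, circumradius r=9; Combining (union): only the r=9 cylinder at (1.5, 7.5) is present, so the union is just that shape — 1 connected region; (whole slice rotated 50° about Z — lengths, areas and connectivity unchanged). Overall, the cross-section is a single solid region. Undo the 50° rotation: the query point maps to (-0.118, -2.971) in the un-rotated model frame. The nearest boundary edge runs (-1.94, -0.81)→(1.50, -1.50); distance from the point to it = 1.76 mm. The point is not inside any of the regions above, so it lies outside the cross-section (1.76 mm from the nearest boundary).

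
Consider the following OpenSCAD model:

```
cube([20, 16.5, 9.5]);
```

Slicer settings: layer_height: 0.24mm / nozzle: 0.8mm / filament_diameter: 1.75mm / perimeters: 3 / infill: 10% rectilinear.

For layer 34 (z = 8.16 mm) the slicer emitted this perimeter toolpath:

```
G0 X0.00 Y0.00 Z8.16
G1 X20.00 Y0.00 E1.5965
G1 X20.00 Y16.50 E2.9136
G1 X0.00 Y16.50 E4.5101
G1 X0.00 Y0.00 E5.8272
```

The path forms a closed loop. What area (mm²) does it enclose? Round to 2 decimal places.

330.00 mm²

Apply the shoelace formula to the sequence of (X, Y) vertices; enclosed area = 330.00 mm².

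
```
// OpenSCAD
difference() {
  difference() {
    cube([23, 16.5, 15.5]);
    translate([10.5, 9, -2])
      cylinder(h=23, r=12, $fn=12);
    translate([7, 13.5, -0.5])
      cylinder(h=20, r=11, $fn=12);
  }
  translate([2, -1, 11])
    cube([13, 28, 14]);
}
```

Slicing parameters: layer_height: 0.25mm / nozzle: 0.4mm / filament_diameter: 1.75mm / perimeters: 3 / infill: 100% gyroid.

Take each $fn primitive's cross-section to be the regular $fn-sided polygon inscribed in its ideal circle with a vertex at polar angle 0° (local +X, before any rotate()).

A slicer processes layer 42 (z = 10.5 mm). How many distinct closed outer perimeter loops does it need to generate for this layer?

At z = 10.5 mm: the 23×16.5 cube contributes its full rectangle; the cylinder at (10.5, 9): section is a regular 12-gon, circumradius r=12; the r=11 cylinder at (7, 13.5) gives a regular 12-gon of circumradius 11 (constant along its height); Taking the first minus the rest: starting from the 23×16.5 cube, the r=12 cylinder at (10.5, 9) partially overlaps it — only the 342.59 mm² overlap (of its 432.00 mm²) is removed, clipping the outline; the r=11 cylinder at (7, 13.5) partially overlaps it — only the 1.31 mm² overlap (of its 363.00 mm²) is removed, clipping the outline — 2 connected regions; the cube at (2, -1) does not reach this height (z outside [11, 25]); Subtracting the remaining from the first: none of the subtracted shapes is present at this height, so that combined region is unchanged — 2 connected regions. The result has 2 disconnected regions.

2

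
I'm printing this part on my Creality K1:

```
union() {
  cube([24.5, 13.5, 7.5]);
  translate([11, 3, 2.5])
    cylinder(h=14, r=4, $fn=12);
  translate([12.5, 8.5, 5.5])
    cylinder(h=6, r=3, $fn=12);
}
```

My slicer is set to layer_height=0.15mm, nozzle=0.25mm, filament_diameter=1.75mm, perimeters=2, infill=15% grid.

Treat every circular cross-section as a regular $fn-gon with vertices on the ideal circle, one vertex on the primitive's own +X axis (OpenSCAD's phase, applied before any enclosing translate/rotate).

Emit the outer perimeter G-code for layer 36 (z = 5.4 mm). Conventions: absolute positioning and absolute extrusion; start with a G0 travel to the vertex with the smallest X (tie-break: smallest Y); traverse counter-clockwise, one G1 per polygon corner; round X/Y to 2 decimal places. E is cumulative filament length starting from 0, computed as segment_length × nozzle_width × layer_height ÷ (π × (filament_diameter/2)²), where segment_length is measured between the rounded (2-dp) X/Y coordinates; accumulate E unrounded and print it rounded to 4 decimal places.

At z = 5.4 mm: the cube (footprint 24.5×13.5) is included at this height; the cylinder at (11, 3): section is a regular 12-gon, circumradius r=4; the cylinder at (12.5, 8.5) does not reach this height (z outside [5.5, 11.5]); Merging all regions: the regions partially overlap (shared area 44.86 mm²), so overlapping operands fuse into one piece — 1 connected region. The outline is a single polygon with 9 vertices. Extrusion per mm of travel: 0.25 × 0.15 / (π × 0.875²) = 0.015591. Accumulating E over each segment gives final E = 1.1931.

G0 X0.00 Y0.00 Z5.40
G1 X8.54 Y0.00 E0.1331
G1 X9.00 Y-0.46 E0.1433
G1 X11.00 Y-1.00 E0.1756
G1 X13.00 Y-0.46 E0.2079
G1 X13.46 Y0.00 E0.2180
G1 X24.50 Y0.00 E0.3901
G1 X24.50 Y13.50 E0.6006
G1 X0.00 Y13.50 E0.9826
G1 X0.00 Y0.00 E1.1931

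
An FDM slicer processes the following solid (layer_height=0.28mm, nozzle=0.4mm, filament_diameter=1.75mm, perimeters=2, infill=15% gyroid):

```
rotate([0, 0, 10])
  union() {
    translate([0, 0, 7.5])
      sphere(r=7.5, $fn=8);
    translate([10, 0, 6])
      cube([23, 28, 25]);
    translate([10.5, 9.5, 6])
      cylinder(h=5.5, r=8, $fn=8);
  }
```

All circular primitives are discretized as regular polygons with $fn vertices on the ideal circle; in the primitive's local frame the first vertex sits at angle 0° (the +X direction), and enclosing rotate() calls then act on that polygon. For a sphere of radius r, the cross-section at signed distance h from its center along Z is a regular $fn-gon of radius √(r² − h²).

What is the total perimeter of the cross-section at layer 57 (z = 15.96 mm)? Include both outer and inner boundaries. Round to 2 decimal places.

At z = 15.96 mm: the sphere is absent (|z−center|=8.460 > r=7.5); the cube at (10, 0) is present — its section is the full 23×28 rectangle (perimeter 102.00 mm); the cylinder at (10.5, 9.5) does not reach this height (z outside [6, 11.5]); Combining (union): only the 23×28 cube at (10, 0) is present, so the union is just that shape — boundary = 102.00 mm; (whole slice rotated 10° about Z — lengths, areas and connectivity unchanged). Overall, the cross-section is a single solid region. Total boundary length (outer) = 102.00 mm.

102.00 mm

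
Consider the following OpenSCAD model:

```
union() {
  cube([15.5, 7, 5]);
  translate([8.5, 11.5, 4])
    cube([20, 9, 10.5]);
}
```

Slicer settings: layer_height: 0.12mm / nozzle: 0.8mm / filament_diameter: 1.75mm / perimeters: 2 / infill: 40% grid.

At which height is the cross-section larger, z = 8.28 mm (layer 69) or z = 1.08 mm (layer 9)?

layer 69 (z = 8.28 mm)

Layer 69 (z = 8.28): the cube is not intersected at this z (z outside [0, 5]); the 20×9 cube at (8.5, 11.5) contributes its full rectangle (area 180.00 mm²); Merging all regions: only the 20×9 cube at (8.5, 11.5) is present, so the union is just that shape — area = 180.00 mm². So its area = 180.00 mm². Layer 9 (z = 1.08): the cube (footprint 15.5×7) is included at this height (area 108.50 mm²); the cube at (8.5, 11.5) is absent (z outside [4, 14.5]); Taking the union: only the 15.5×7 cube is present, so the union is just that shape — area = 108.50 mm². So its area = 108.50 mm². Layer 69 is larger (180.00 vs 108.50 mm²).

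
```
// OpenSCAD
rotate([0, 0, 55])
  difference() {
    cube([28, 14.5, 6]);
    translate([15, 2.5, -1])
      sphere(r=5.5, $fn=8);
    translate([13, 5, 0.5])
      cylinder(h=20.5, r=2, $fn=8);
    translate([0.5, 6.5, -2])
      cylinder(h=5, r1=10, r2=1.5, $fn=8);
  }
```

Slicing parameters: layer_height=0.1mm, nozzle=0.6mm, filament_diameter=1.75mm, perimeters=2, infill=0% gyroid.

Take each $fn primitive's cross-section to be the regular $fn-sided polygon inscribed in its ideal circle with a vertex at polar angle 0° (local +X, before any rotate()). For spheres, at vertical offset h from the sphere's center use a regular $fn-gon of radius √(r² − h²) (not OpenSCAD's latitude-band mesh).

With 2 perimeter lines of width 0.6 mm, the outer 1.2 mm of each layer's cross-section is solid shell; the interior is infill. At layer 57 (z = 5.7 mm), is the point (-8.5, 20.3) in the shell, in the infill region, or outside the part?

At z = 5.7 mm: the 28×14.5 cube contributes its full rectangle; the sphere at (15, 2.5) does not reach this height (|z−center|=6.700 > r=5.5); the cylinder at (13, 5): section is a regular 8-gon, circumradius r=2; the cone at (0.5, 6.5) is not intersected at this z (z outside [-2, 3]); After the difference (first − rest): starting from the 28×14.5 cube, the r=2 cylinder at (13, 5) lies wholly inside it (removes its full 11.31 mm² and its 12.25 mm outline becomes a hole wall) — 1 connected region with 1 hole; (whole slice rotated 55° about Z — lengths, areas and connectivity unchanged). Overall, the cross-section is one region with 1 hole. Undo the 55° rotation: the query point maps to (11.753, 18.606) in the un-rotated model frame. The nearest boundary edge runs (0.00, 14.50)→(28.00, 14.50); distance from the point to it = 4.11 mm. The point is not inside any of the regions above, so it lies outside the cross-section (4.11 mm from the nearest boundary).

outside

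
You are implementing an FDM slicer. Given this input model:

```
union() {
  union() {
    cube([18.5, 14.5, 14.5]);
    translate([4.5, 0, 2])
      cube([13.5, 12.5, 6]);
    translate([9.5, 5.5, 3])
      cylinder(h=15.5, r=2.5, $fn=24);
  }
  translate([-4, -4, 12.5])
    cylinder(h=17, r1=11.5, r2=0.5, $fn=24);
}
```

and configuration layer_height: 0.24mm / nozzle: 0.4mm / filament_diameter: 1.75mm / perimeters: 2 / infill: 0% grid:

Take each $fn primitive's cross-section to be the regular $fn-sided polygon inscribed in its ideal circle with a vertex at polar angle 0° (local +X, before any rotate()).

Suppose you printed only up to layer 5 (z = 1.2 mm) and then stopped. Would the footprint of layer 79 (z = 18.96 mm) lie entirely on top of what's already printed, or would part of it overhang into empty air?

Compare the two slices. At z = 1.2: the cube is present — its section is the full 18.5×14.5 rectangle (area 268.25 mm²); the cube at (4.5, 0) is absent (z outside [2, 8]); the cylinder at (9.5, 5.5) does not reach this height (z outside [3, 18.5]); Merging all regions: only the 18.5×14.5 cube is present, so the union is just that shape — area = 268.25 mm²; the cone at (-4, -4) is not intersected at this z (z outside [12.5, 29.5]); Taking the union: only that combined region is present, so the union is just that shape — area = 268.25 mm². At z = 18.96: the cube is absent (z outside [0, 14.5]); the cube at (4.5, 0) is not intersected at this z (z outside [2, 8]); the cylinder at (9.5, 5.5) is absent (z outside [3, 18.5]); Combining (union): nothing is present at this height; the cone at (-4, -4) contributes a regular 24-gon of circumradius 7.320 (interpolated between r1=11.5 and r2=0.5 at t=0.380) (area = (24/2)·7.320²·sin(360°/24) = 166.42 mm²); Taking the union: only the cone at (-4, -4) is present, so the union is just that shape — area = 166.42 mm². Checking containment: at z = 18.96 the cross-section extends beyond the z = 1.2 cross-section by about 163.97 mm².

part overhangs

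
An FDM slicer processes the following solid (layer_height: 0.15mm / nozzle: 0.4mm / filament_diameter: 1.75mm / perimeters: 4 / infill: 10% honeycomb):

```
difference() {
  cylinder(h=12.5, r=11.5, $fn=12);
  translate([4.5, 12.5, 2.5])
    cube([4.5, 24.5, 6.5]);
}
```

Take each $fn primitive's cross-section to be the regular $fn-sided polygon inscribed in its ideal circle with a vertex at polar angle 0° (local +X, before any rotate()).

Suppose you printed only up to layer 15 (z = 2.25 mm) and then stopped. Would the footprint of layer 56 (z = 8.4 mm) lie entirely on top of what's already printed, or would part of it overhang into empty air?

entirely on top

Compare the two slices. At z = 2.25: the cylinder: section is a regular 12-gon, circumradius r=11.5 (area = (12/2)·11.500²·sin(360°/12) = 396.75 mm²); the cube at (4.5, 12.5) does not reach this height (z outside [2.5, 9]); After the difference (first − rest): none of the subtracted shapes is present at this height, so the r=11.5 cylinder is unchanged — area = 396.75 mm². At z = 8.4: the cylinder: section is a regular 12-gon, circumradius r=11.5 (area = (12/2)·11.500²·sin(360°/12) = 396.75 mm²); the cube at (4.5, 12.5) (footprint 4.5×24.5) is included at this height (area 110.25 mm²); Subtracting the remaining from the first: starting from the r=11.5 cylinder (396.75 mm²), the 4.5×24.5 cube at (4.5, 12.5) misses the remaining region (no effect) — area = 396.75 mm². Checking containment: the cross-section at z = 8.4 is a subset of the cross-section at z = 2.25.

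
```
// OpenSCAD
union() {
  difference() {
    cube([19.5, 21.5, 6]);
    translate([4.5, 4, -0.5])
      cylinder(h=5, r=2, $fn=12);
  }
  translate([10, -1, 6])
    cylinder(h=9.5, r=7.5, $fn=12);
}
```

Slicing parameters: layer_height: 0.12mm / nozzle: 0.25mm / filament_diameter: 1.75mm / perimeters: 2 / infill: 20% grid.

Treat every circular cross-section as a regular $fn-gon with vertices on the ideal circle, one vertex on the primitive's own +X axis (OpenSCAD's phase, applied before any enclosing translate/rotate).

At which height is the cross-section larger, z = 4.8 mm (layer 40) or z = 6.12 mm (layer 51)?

Layer 40 (z = 4.8): the 19.5×21.5 cube contributes its full rectangle (area 419.25 mm²); the cylinder at (4.5, 4) is not intersected at this z (z outside [-0.5, 4.5]); Subtracting the remaining from the first: none of the subtracted shapes is present at this height, so the 19.5×21.5 cube is unchanged — area = 419.25 mm²; the cylinder at (10, -1) is absent (z outside [6, 15.5]); Combining (union): only that combined region is present, so the union is just that shape — area = 419.25 mm². So its area = 419.25 mm². Layer 51 (z = 6.12): the cube is absent (z outside [0, 6]); the cylinder at (4.5, 4) is not intersected at this z (z outside [-0.5, 4.5]); Taking the first minus the rest: the first operand is absent here, so nothing remains; the cylinder at (10, -1): section is a regular 12-gon, circumradius r=7.5 (area = (12/2)·7.500²·sin(360°/12) = 168.75 mm²); Combining (union): only the r=7.5 cylinder at (10, -1) is present, so the union is just that shape — area = 168.75 mm². So its area = 168.75 mm². Layer 40 is larger (419.25 vs 168.75 mm²).

layer 40 (z = 4.8 mm)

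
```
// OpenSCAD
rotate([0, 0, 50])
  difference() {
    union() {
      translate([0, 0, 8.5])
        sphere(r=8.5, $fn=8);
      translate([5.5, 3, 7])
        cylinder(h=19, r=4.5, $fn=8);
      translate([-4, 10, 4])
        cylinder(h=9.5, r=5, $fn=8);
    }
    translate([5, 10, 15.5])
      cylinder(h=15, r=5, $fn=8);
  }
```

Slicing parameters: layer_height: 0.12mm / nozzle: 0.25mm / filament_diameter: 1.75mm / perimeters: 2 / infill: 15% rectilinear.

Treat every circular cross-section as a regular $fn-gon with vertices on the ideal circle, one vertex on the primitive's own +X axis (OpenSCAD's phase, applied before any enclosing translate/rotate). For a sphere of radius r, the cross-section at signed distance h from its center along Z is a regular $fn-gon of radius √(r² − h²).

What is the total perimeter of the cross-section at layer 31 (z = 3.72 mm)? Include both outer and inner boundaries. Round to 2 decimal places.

At z = 3.72 mm: the sphere: section is a regular 8-gon, circumradius = √(r²−h²) = √(8.5²−4.78²) = 7.029 (perimeter = 2·8·7.029·sin(180°/8) = 43.04 mm); the cylinder at (5.5, 3) is not intersected at this z (z outside [7, 26]); the cylinder at (-4, 10) does not reach this height (z outside [4, 13.5]); Combining (union): only the r=8.5 sphere is present, so the union is just that shape — boundary = 43.04 mm; the cylinder at (5, 10) is not intersected at this z (z outside [15.5, 30.5]); Subtracting the remaining from the first: none of the subtracted shapes is present at this height, so the result so far is unchanged — boundary = 43.04 mm; (whole slice rotated 50° about Z — lengths, areas and connectivity unchanged). Overall, the cross-section is a single solid region. Total boundary length (outer) = 43.04 mm.

43.04 mm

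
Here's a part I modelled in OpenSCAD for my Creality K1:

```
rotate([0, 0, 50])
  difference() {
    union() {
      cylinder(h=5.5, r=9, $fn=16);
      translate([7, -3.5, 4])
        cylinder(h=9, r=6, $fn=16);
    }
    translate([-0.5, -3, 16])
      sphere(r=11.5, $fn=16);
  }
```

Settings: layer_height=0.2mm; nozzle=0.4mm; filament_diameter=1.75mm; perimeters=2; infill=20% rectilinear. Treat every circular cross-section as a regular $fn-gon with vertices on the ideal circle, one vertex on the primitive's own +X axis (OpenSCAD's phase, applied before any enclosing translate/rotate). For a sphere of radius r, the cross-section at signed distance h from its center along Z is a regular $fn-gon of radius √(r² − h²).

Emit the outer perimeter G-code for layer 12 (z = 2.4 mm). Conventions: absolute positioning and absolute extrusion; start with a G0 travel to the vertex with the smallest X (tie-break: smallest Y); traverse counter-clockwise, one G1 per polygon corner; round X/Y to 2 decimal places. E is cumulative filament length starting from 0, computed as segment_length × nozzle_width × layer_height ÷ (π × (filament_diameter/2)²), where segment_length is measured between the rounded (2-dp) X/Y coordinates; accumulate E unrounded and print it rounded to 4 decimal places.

At z = 2.4 mm: the cylinder: section is a regular 16-gon, circumradius r=9; the cylinder at (7, -3.5) is absent (z outside [4, 13]); Combining (union): only the r=9 cylinder is present, so the union is just that shape — 1 connected region; the sphere at (-0.5, -3) is not intersected at this z (|z−center|=13.600 > r=11.5); After the difference (first − rest): none of the subtracted shapes is present at this height, so the result so far is unchanged — 1 connected region; (whole slice rotated 50° about Z — lengths, areas and connectivity unchanged). The outline is a single polygon with 16 vertices. Extrusion per mm of travel: 0.4 × 0.2 / (π × 0.875²) = 0.033260. Accumulating E over each segment gives final E = 1.8688.

G0 X-8.97 Y-0.78 Z2.40
G1 X-7.98 Y-4.16 E0.1171
G1 X-5.79 Y-6.89 E0.2335
G1 X-2.71 Y-8.58 E0.3504
G1 X0.78 Y-8.97 E0.4672
G1 X4.16 Y-7.98 E0.5843
G1 X6.89 Y-5.79 E0.7007
G1 X8.58 Y-2.71 E0.8176
G1 X8.97 Y0.78 E0.9344
G1 X7.98 Y4.16 E1.0515
G1 X5.79 Y6.89 E1.1679
G1 X2.71 Y8.58 E1.2848
G1 X-0.78 Y8.97 E1.4016
G1 X-4.16 Y7.98 E1.5187
G1 X-6.89 Y5.79 E1.6351
G1 X-8.58 Y2.71 E1.7520
G1 X-8.97 Y-0.78 E1.8688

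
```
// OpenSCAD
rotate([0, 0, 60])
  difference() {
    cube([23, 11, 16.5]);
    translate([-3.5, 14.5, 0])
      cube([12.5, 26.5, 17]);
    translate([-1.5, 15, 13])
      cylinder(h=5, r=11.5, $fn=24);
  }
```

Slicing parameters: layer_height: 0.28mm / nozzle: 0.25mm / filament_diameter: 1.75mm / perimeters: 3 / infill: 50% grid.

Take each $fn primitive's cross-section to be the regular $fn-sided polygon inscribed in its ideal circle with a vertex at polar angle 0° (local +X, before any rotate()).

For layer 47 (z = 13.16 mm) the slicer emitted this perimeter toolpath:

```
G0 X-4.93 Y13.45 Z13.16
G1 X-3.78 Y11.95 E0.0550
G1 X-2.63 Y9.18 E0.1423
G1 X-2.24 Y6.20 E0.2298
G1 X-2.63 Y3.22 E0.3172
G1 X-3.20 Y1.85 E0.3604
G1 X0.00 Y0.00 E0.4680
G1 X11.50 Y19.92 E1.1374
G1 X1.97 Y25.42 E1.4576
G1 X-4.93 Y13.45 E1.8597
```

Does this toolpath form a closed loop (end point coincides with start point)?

Start point (G0): (-4.93, 13.45). End point (last G1): the path returns to the start — closed.

yes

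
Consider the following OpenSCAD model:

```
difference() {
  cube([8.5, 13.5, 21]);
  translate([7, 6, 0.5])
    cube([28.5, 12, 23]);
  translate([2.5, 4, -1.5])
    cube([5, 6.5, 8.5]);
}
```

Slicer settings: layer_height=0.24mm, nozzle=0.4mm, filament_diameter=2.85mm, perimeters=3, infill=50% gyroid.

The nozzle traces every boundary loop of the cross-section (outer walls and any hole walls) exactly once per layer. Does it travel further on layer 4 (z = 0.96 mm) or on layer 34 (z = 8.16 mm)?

Layer 4 (z = 0.96): the 8.5×13.5 cube contributes its full rectangle (perimeter 44.00 mm); the 28.5×12 cube at (7, 6) contributes its full rectangle (perimeter 81.00 mm); the cube at (2.5, 4) is present — its section is the full 5×6.5 rectangle (perimeter 23.00 mm); Taking the first minus the rest: starting from the 8.5×13.5 cube, the 28.5×12 cube at (7, 6) partially overlaps it — only the 11.25 mm² overlap (of its 342.00 mm²) is removed, clipping the outline; the 5×6.5 cube at (2.5, 4) partially overlaps it — only the 30.25 mm² overlap (of its 32.50 mm²) is removed, clipping the outline — boundary = 57.00 mm. So its perimeter = 57.00 mm. Layer 34 (z = 8.16): the cube is present — its section is the full 8.5×13.5 rectangle (perimeter 44.00 mm); the 28.5×12 cube at (7, 6) contributes its full rectangle (perimeter 81.00 mm); the cube at (2.5, 4) is not intersected at this z (z outside [-1.5, 7]); Subtracting the remaining from the first: starting from the 8.5×13.5 cube, the 28.5×12 cube at (7, 6) partially overlaps it — only the 11.25 mm² overlap (of its 342.00 mm²) is removed, clipping the outline — boundary = 44.00 mm. So its perimeter = 44.00 mm. Layer 4 is larger (57.00 vs 44.00 mm).

layer 4 (z = 0.96 mm)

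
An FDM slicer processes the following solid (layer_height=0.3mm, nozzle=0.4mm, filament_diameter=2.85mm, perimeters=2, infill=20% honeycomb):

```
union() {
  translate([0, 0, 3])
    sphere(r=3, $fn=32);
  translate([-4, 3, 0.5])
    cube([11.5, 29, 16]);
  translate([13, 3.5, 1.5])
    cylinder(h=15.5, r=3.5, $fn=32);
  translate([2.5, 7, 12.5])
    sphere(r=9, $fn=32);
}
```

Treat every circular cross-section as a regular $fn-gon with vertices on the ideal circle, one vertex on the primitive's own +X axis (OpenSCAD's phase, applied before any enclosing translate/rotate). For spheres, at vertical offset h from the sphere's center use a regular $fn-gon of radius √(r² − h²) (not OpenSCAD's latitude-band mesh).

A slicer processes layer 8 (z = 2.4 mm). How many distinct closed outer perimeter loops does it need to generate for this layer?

At z = 2.4 mm: the sphere: section is a regular 32-gon, circumradius = √(r²−h²) = √(3²−0.6²) = 2.939; the cube at (-4, 3) (footprint 11.5×29) is included at this height; the r=3.5 cylinder at (13, 3.5) contributes a regular 32-gon of circumradius 3.5; the sphere at (2.5, 7) is absent (|z−center|=10.100 > r=9); Taking the union: the 3 present regions are separate (no shared area or edge), so areas and boundary lengths simply add and each stays a separate island — 3 connected regions. The result has 3 disconnected regions.

3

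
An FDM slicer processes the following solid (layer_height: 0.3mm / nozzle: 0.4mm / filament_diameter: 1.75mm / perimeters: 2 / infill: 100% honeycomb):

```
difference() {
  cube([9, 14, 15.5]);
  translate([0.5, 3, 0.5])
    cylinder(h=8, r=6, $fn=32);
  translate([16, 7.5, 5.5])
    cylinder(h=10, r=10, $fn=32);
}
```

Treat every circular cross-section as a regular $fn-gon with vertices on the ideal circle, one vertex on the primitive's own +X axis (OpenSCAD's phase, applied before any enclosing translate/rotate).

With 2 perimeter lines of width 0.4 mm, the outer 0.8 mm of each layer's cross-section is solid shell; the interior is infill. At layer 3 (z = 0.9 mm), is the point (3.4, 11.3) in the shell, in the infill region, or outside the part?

At z = 0.9 mm: the cube (footprint 9×14) is included at this height; the r=6 cylinder at (0.5, 3) gives a regular 32-gon of circumradius 6 (constant along its height); the cylinder at (16, 7.5) is not intersected at this z (z outside [5.5, 15.5]); After the difference (first − rest): starting from the 9×14 cube, the r=6 cylinder at (0.5, 3) partially overlaps it — only the 49.74 mm² overlap (of its 112.37 mm²) is removed, clipping the outline — 1 connected region. Overall, the cross-section is a single solid region. The nearest boundary edge runs (0.00, 14.00)→(9.00, 14.00); distance from the point to it = 2.70 mm. The point is inside the cross-section and 2.70 mm from the nearest boundary — more than the 0.8 mm shell width (2 × 0.4), so it's in the infill interior.

infill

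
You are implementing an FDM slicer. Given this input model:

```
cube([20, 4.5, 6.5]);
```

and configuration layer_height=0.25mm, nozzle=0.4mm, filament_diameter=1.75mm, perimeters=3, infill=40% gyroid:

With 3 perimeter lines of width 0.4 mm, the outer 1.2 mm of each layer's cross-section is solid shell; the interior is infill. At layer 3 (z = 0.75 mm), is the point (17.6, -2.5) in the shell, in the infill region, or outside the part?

At z = 0.75 mm: the cube (footprint 20×4.5) is included at this height. Overall, the cross-section is a single solid region. The nearest boundary edge runs (0.00, 0.00)→(20.00, 0.00); distance from the point to it = 2.50 mm. The point is not inside any of the regions above, so it lies outside the cross-section (2.50 mm from the nearest boundary).

outside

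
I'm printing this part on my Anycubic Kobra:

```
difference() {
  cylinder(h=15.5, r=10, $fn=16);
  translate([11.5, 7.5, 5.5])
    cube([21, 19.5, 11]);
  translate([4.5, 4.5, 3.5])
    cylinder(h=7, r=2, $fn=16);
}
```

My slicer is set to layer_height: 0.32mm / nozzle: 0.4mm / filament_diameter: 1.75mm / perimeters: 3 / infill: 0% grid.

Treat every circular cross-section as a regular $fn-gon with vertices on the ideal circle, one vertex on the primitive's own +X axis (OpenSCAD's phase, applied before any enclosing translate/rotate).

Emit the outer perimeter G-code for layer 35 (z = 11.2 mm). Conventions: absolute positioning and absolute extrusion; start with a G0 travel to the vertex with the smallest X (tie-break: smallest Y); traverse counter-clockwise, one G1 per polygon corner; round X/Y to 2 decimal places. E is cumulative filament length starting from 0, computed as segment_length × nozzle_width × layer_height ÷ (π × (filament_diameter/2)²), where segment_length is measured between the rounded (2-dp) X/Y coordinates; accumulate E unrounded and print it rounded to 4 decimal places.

G0 X-10.00 Y0.00 Z11.20
G1 X-9.24 Y-3.83 E0.2078
G1 X-7.07 Y-7.07 E0.4153
G1 X-3.83 Y-9.24 E0.6228
G1 X0.00 Y-10.00 E0.8306
G1 X3.83 Y-9.24 E1.0384
G1 X7.07 Y-7.07 E1.2459
G1 X9.24 Y-3.83 E1.4535
G1 X10.00 Y0.00 E1.6612
G1 X9.24 Y3.83 E1.8690
G1 X7.07 Y7.07 E2.0766
G1 X3.83 Y9.24 E2.2841
G1 X0.00 Y10.00 E2.4919
G1 X-3.83 Y9.24 E2.6997
G1 X-7.07 Y7.07 E2.9072
G1 X-9.24 Y3.83 E3.1147
G1 X-10.00 Y0.00 E3.3225

At z = 11.2 mm: the r=10 cylinder contributes a regular 16-gon of circumradius 10; the cube at (11.5, 7.5) is present — its section is the full 21×19.5 rectangle; the cylinder at (4.5, 4.5) is absent (z outside [3.5, 10.5]); Subtracting the remaining from the first: starting from the r=10 cylinder, the 21×19.5 cube at (11.5, 7.5) misses the remaining region (no effect) — 1 connected region. The outline is a single polygon with 16 vertices. Extrusion per mm of travel: 0.4 × 0.32 / (π × 0.875²) = 0.053216. Accumulating E over each segment gives final E = 3.3225.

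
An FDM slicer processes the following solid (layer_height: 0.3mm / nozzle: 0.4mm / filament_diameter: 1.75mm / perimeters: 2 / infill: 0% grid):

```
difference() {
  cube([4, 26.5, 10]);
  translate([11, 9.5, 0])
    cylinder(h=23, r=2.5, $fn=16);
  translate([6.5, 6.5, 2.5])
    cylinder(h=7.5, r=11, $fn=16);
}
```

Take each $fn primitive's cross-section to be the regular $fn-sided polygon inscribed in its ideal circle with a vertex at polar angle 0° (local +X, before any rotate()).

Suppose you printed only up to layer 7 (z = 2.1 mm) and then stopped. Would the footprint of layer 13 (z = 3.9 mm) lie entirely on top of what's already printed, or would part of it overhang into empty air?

entirely on top

Compare the two slices. At z = 2.1: the cube is present — its section is the full 4×26.5 rectangle (area 106.00 mm²); the r=2.5 cylinder at (11, 9.5) gives a regular 16-gon of circumradius 2.5 (constant along its height) (area = (16/2)·2.500²·sin(360°/16) = 19.13 mm²); the cylinder at (6.5, 6.5) does not reach this height (z outside [2.5, 10]); Taking the first minus the rest: starting from the 4×26.5 cube (106.00 mm²), the r=2.5 cylinder at (11, 9.5) misses the remaining region (no effect) — area = 106.00 mm². At z = 3.9: the 4×26.5 cube contributes its full rectangle (area 106.00 mm²); the cylinder at (11, 9.5): section is a regular 16-gon, circumradius r=2.5 (area = (16/2)·2.500²·sin(360°/16) = 19.13 mm²); the r=11 cylinder at (6.5, 6.5) contributes a regular 16-gon of circumradius 11 (area = (16/2)·11.000²·sin(360°/16) = 370.44 mm²); Taking the first minus the rest: starting from the 4×26.5 cube (106.00 mm²), the r=2.5 cylinder at (11, 9.5) misses the remaining region (no effect); the r=11 cylinder at (6.5, 6.5) partially overlaps it — only the 65.19 mm² overlap (of its 370.44 mm²) is removed, clipping the outline — area = 40.81 mm². Checking containment: the cross-section at z = 3.9 is a subset of the cross-section at z = 2.1.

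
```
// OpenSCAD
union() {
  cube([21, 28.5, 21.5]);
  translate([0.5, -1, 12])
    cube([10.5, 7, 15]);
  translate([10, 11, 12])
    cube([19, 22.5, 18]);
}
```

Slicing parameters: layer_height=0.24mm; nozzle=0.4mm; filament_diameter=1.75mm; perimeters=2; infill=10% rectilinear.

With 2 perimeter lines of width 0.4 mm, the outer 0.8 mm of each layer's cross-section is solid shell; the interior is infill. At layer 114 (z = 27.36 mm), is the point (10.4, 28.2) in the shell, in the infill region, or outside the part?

At z = 27.36 mm: the cube is absent (z outside [0, 21.5]); the cube at (0.5, -1) does not reach this height (z outside [12, 27]); the 19×22.5 cube at (10, 11) contributes its full rectangle; Taking the union: only the 19×22.5 cube at (10, 11) is present, so the union is just that shape — 1 connected region. Overall, the cross-section is a single solid region. The nearest boundary edge runs (10.00, 33.50)→(10.00, 11.00); distance from the point to it = 0.40 mm. The point is inside the cross-section, 0.40 mm from the nearest boundary — within the 0.8 mm shell band (2 × 0.4).

shell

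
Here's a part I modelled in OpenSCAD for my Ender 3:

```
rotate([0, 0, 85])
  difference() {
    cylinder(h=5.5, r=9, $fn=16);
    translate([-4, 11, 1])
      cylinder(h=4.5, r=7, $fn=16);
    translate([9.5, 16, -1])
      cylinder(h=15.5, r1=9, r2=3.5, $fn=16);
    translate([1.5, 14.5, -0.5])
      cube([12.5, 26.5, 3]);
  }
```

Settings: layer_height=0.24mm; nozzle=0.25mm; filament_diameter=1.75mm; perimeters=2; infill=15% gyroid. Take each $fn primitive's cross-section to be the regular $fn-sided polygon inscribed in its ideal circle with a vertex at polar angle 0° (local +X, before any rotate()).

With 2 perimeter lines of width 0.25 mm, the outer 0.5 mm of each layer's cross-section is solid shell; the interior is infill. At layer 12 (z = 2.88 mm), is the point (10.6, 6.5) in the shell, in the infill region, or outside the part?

outside

At z = 2.88 mm: the r=9 cylinder contributes a regular 16-gon of circumradius 9; the r=7 cylinder at (-4, 11) gives a regular 16-gon of circumradius 7 (constant along its height); the cone at (9.5, 16) (r1=9→r2=3.5) has section circumradius 7.623 here — a regular 16-gon; the cube at (1.5, 14.5) is not intersected at this z (z outside [-0.5, 2.5]); After the difference (first − rest): starting from the r=9 cylinder, the r=7 cylinder at (-4, 11) partially overlaps it — only the 29.43 mm² overlap (of its 150.01 mm²) is removed, clipping the outline; the cone at (9.5, 16) misses the remaining region (no effect) — 1 connected region; (rotated 85° about Z; rotation is an isometry so areas/perimeters/island counts are preserved). Overall, the cross-section is a single solid region. Undo the 85° rotation: the query point maps to (7.399, -9.993) in the un-rotated model frame. The nearest boundary edge runs (6.36, -6.36)→(3.44, -8.31); distance from the point to it = 3.59 mm. The point is not inside any of the regions above, so it lies outside the cross-section (3.59 mm from the nearest boundary).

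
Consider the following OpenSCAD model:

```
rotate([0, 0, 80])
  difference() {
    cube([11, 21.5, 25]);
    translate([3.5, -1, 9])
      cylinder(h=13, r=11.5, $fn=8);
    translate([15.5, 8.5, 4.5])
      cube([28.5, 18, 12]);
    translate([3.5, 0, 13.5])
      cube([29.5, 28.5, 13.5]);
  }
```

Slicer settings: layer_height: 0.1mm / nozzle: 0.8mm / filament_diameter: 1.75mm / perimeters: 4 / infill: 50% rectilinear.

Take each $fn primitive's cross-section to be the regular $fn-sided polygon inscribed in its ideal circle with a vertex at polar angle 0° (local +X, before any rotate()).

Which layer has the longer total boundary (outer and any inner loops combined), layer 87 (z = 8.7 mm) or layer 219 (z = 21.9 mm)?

Layer 87 (z = 8.7): the 11×21.5 cube contributes its full rectangle (perimeter 65.00 mm); the cylinder at (3.5, -1) is absent (z outside [9, 22]); the 28.5×18 cube at (15.5, 8.5) contributes its full rectangle (perimeter 93.00 mm); the cube at (3.5, 0) is absent (z outside [13.5, 27]); Subtracting the remaining from the first: starting from the 11×21.5 cube, the 28.5×18 cube at (15.5, 8.5) misses the remaining region (no effect) — boundary = 65.00 mm; (whole slice rotated 80° about Z — lengths, areas and connectivity unchanged). So its perimeter = 65.00 mm. Layer 219 (z = 21.9): the 11×21.5 cube contributes its full rectangle (perimeter 65.00 mm); the r=11.5 cylinder at (3.5, -1) gives a regular 8-gon of circumradius 11.5 (constant along its height) (perimeter = 2·8·11.500·sin(180°/8) = 70.41 mm); the cube at (15.5, 8.5) is not intersected at this z (z outside [4.5, 16.5]); the 29.5×28.5 cube at (3.5, 0) contributes its full rectangle (perimeter 116.00 mm); Taking the first minus the rest: starting from the 11×21.5 cube, the r=11.5 cylinder at (3.5, -1) partially overlaps it — only the 101.31 mm² overlap (of its 374.06 mm²) is removed, clipping the outline; the 29.5×28.5 cube at (3.5, 0) partially overlaps it — only the 94.15 mm² overlap (of its 840.75 mm²) is removed, clipping the outline — boundary = 30.74 mm; (rotated 80° about Z; rotation is an isometry so areas/perimeters/island counts are preserved). So its perimeter = 30.74 mm. Layer 87 is larger (65.00 vs 30.74 mm).

layer 87 (z = 8.7 mm)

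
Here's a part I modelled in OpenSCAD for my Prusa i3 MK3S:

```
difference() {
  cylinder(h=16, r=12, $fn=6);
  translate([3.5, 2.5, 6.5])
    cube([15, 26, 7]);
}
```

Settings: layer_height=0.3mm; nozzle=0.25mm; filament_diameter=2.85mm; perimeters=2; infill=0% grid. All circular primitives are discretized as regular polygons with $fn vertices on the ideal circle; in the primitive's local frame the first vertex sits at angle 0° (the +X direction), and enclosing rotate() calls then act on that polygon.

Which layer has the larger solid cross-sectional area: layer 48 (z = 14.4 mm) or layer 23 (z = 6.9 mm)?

layer 48 (z = 14.4 mm)

Layer 48 (z = 14.4): the r=12 cylinder contributes a regular 6-gon of circumradius 12 (area = (6/2)·12.000²·sin(360°/6) = 374.12 mm²); the cube at (3.5, 2.5) is not intersected at this z (z outside [6.5, 13.5]); After the difference (first − rest): none of the subtracted shapes is present at this height, so the r=12 cylinder is unchanged — area = 374.12 mm². So its area = 374.12 mm². Layer 23 (z = 6.9): the r=12 cylinder gives a regular 6-gon of circumradius 12 (constant along its height) (area = (6/2)·12.000²·sin(360°/6) = 374.12 mm²); the cube at (3.5, 2.5) is present — its section is the full 15×26 rectangle (area 390.00 mm²); After the difference (first − rest): starting from the r=12 cylinder (374.12 mm²), the 15×26 cube at (3.5, 2.5) partially overlaps it — only the 37.71 mm² overlap (of its 390.00 mm²) is removed, clipping the outline — area = 336.41 mm². So its area = 336.41 mm². Layer 48 is larger (374.12 vs 336.41 mm²).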